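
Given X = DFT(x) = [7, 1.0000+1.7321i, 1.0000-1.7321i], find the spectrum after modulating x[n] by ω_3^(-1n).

Modulation property: DFT(ω_3^(-1n)·x[n]) = X[(k-1) mod 3], so circularly shift X by 1 positions.

X[k-1] = [1.0000-1.7321i, 7, 1.0000+1.7321i]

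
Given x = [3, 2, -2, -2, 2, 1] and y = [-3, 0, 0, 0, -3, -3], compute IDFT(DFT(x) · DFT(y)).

(x ⊛ y)[n] = Σ(m=0 to 5) x[m] · y[(n-m) mod 6]

Computing each output sample:
(x ⊛ y)[0] = -9
(x ⊛ y)[1] = 6
(x ⊛ y)[2] = 6
(x ⊛ y)[3] = -3
(x ⊛ y)[4] = -18
(x ⊛ y)[5] = -18

x ⊛ y = [-9, 6, 6, -3, -18, -18]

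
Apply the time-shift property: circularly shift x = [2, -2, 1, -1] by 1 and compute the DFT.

Time shift by 1: X_shifted[k] = ω_4^(1k) · X[k]
Shifted x = [-1, 2, -2, 1]

DFT(x[n-1]) = [0, 1-1i, -6, 1+1i]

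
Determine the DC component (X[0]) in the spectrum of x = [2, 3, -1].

X[0] = Σ(n=0 to 2) x[n] · ω_3^0 = Σ x[n]
= (2) + (3) + (-1)

X[0] = 4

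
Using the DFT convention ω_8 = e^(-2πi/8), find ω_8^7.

ω_8^7 = e^(-2πi·7/8)
= cos(-2π·7/8) + i·sin(-2π·7/8)
= cos(-14π/8) + i·sin(-14π/8)

ω_8^7 = cos(-14π/8) + i·sin(-14π/8) = 0.7071+0.7071i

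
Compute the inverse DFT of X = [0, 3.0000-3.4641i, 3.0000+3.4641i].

x[n] = (1/3) Σ(k=0 to 2) X[k] · e^(2πikn/3)

Computing each x[n]:
x[0] = 2
x[1] = 1
x[2] = -3

x = [2, 1, -3]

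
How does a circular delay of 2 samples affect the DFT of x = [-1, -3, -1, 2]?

Time shift by 2: X_shifted[k] = ω_4^(2k) · X[k]
Shifted x = [-1, 2, -1, -3]

DFT(x[n-2]) = [-3, -5i, -1, 5i]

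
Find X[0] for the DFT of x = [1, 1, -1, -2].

X[0] = Σ(n=0 to 3) x[n] · ω_4^0 = Σ x[n]
= (1) + (1) + (-1) + (-2)

X[0] = -1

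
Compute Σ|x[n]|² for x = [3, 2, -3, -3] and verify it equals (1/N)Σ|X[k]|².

Time domain:
Σ|x[n]|² = |3|² + |2|² + |-3|² + |-3|² = 31.0000

Frequency domain:
(1/4)Σ|X[k]|² = (1/4)(|-1|² + |6-5i|² + |1|² + |6+5i|²) = (1/4)·124.0000 = 31.0000

Both sides agree, confirming Parseval's theorem.

Σ|x[n]|² = (1/N)Σ|X[k]|² = 31.0000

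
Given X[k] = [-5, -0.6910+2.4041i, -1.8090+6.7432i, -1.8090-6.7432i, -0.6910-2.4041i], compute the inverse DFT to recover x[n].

x[n] = (1/5) Σ(k=0 to 4) X[k] · e^(2πikn/5)

Computing each x[n]:
x[0] = -2
x[1] = -3
x[2] = 1
x[3] = -3
x[4] = 2

x = [-2, -3, 1, -3, 2]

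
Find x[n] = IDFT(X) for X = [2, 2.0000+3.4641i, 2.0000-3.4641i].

x[n] = (1/3) Σ(k=0 to 2) X[k] · e^(2πikn/3)

Computing each x[n]:
x[0] = 2
x[1] = -2
x[2] = 2

x = [2, -2, 2]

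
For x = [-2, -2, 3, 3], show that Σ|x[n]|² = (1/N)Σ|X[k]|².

Time domain:
Σ|x[n]|² = |-2|² + |-2|² + |3|² + |3|² = 26.0000

Frequency domain:
(1/4)Σ|X[k]|² = (1/4)(|2|² + |-5+5i|² + |0|² + |-5-5i|²) = (1/4)·104.0000 = 26.0000

Both sides agree, confirming Parseval's theorem.

Σ|x[n]|² = (1/N)Σ|X[k]|² = 26.0000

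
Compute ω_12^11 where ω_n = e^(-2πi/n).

ω_12^11 = e^(-2πi·11/12)
= cos(-2π·11/12) + i·sin(-2π·11/12)
= cos(-22π/12) + i·sin(-22π/12)

ω_12^11 = cos(-22π/12) + i·sin(-22π/12) = 0.8660+0.5000i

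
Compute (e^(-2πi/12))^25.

Since ω_12^12 = 1, powers reduce modulo 12.
25 mod 12 = 1
So ω_12^25 = ω_12^1 = e^(-2πi·1/12)

ω_12^25 = ω_12^1 = 0.8660-0.5000i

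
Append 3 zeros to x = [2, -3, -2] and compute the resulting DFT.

Original 3-point DFT: [-3, 4.5000+0.8660i, 4.5000-0.8660i]
Zero-padded 6-point DFT provides frequency interpolation.

DFT_6([x, 0, ...]) = [-3, 1.5000+4.3301i, 4.5000+0.8660i, 3, 4.5000-0.8660i, 1.5000-4.3301i]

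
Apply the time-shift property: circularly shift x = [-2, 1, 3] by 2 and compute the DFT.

Time shift by 2: X_shifted[k] = ω_3^(2k) · X[k]
Shifted x = [1, 3, -2]

DFT(x[n-2]) = [2, 0.5000-4.3301i, 0.5000+4.3301i]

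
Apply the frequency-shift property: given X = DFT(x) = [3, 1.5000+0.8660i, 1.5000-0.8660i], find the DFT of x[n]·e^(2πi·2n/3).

Modulation property: DFT(ω_3^(-2n)·x[n]) = X[(k-2) mod 3], so circularly shift X by 2 positions.

X[k-2] = [1.5000+0.8660i, 1.5000-0.8660i, 3]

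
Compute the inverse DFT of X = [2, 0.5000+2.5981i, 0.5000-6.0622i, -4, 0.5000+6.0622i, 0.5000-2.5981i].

x[n] = (1/6) Σ(k=0 to 5) X[k] · e^(2πikn/6)

Computing each x[n]:
x[0] = 0
x[1] = 2
x[2] = -3
x[3] = 1
x[4] = 2
x[5] = 0

x = [0, 2, -3, 1, 2, 0]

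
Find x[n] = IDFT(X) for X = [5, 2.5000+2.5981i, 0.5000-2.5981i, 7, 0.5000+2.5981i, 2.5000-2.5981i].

x[n] = (1/6) Σ(k=0 to 5) X[k] · e^(2πikn/6)

Computing each x[n]:
x[0] = 3
x[1] = 0
x[2] = 0
x[3] = -1
x[4] = 3
x[5] = 0

x = [3, 0, 0, -1, 3, 0]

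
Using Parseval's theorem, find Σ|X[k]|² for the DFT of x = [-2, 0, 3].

Parseval: Σ|x[n]|² = (1/N)Σ|X[k]|², so Σ|X[k]|² = N·Σ|x[n]|² = 3·13.0000

Σ|X[k]|² = N·Σ|x[n]|² = 3·13.0000 = 39.0000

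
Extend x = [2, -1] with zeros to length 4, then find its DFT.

Original 2-point DFT: [1, 3]
Zero-padded 4-point DFT provides frequency interpolation.

DFT_4([x, 0, ...]) = [1, 2+1i, 3, 2-1i]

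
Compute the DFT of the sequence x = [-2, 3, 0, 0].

X[k] = Σ(n=0 to 3) x[n] · ω_4^(nk)
where ω_4 = e^(-2πi/4)

Computing each X[k]:
X[0] = 1
X[1] = -2-3i
X[2] = -5
X[3] = -2+3i

X = [1, -2-3i, -5, -2+3i]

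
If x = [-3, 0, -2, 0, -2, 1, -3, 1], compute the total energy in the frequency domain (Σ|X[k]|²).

Parseval: Σ|x[n]|² = (1/N)Σ|X[k]|², so Σ|X[k]|² = N·Σ|x[n]|² = 8·28.0000

Σ|X[k]|² = N·Σ|x[n]|² = 8·28.0000 = 224.0000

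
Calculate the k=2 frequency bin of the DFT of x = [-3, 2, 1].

X[2] = Σ(n=0 to 2) x[n] · ω_3^(2n) where ω_3 = e^(-2πi/3)
= (-3)·ω_3^0 + (2)·ω_3^2 + (1)·ω_3^4

X[2] = -4.5000+0.8660i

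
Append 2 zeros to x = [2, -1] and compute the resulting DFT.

Original 2-point DFT: [1, 3]
Zero-padded 4-point DFT provides frequency interpolation.

DFT_4([x, 0, ...]) = [1, 2+1i, 3, 2-1i]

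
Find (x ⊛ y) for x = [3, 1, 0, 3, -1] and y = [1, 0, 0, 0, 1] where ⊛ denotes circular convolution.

(x ⊛ y)[n] = Σ(m=0 to 4) x[m] · y[(n-m) mod 5]

Computing each output sample:
(x ⊛ y)[0] = 4
(x ⊛ y)[1] = 1
(x ⊛ y)[2] = 3
(x ⊛ y)[3] = 2
(x ⊛ y)[4] = 2

x ⊛ y = [4, 1, 3, 2, 2]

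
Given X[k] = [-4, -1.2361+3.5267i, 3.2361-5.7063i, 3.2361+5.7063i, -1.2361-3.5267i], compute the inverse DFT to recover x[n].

x[n] = (1/5) Σ(k=0 to 4) X[k] · e^(2πikn/5)

Computing each x[n]:
x[0] = 0
x[1] = -2
x[2] = -3
x[3] = 3
x[4] = -2

x = [0, -2, -3, 3, -2]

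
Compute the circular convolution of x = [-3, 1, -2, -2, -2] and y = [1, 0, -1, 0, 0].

(x ⊛ y)[n] = Σ(m=0 to 4) x[m] · y[(n-m) mod 5]

Computing each output sample:
(x ⊛ y)[0] = -1
(x ⊛ y)[1] = 3
(x ⊛ y)[2] = 1
(x ⊛ y)[3] = -3
(x ⊛ y)[4] = 0

x ⊛ y = [-1, 3, 1, -3, 0]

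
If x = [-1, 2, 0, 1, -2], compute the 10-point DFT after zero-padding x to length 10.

Original 5-point DFT: [0, -1.8090-3.2164i, -0.6910-3.3022i, -0.6910+3.3022i, -1.8090+3.2164i]
Zero-padded 10-point DFT provides frequency interpolation.

DFT_10([x, 0, ...]) = [0, 1.9271-0.9511i, -1.8090-3.2164i, -1.4271+0.5878i, -0.6910-3.3022i, -6, -0.6910+3.3022i, -1.4271-0.5878i, -1.8090+3.2164i, 1.9271+0.9511i]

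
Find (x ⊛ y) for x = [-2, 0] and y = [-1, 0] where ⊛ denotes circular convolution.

(x ⊛ y)[n] = Σ(m=0 to 1) x[m] · y[(n-m) mod 2]

Computing each output sample:
(x ⊛ y)[0] = 2
(x ⊛ y)[1] = 0

x ⊛ y = [2, 0]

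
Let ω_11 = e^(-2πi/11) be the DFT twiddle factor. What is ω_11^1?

ω_11^1 = e^(-2πi·1/11)
= cos(-2π·1/11) + i·sin(-2π·1/11)
= cos(-2π/11) + i·sin(-2π/11)

ω_11^1 = cos(-2π/11) + i·sin(-2π/11) = 0.8413-0.5406i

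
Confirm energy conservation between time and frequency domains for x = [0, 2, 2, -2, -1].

Time domain:
Σ|x[n]|² = |0|² + |2|² + |2|² + |-2|² + |-1|² = 13.0000

Frequency domain:
(1/5)Σ|X[k]|² = (1/5)(|1|² + |0.3090-5.2043i|² + |-0.8090+2.0409i|² + |-0.8090-2.0409i|² + |0.3090+5.2043i|²) = (1/5)·65.0000 = 13.0000

Both sides agree, confirming Parseval's theorem.

Σ|x[n]|² = (1/N)Σ|X[k]|² = 13.0000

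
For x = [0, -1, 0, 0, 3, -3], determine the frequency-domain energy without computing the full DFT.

Parseval: Σ|x[n]|² = (1/N)Σ|X[k]|², so Σ|X[k]|² = N·Σ|x[n]|² = 6·19.0000

Σ|X[k]|² = N·Σ|x[n]|² = 6·19.0000 = 114.0000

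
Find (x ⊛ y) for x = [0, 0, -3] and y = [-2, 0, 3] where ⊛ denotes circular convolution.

(x ⊛ y)[n] = Σ(m=0 to 2) x[m] · y[(n-m) mod 3]

Computing each output sample:
(x ⊛ y)[0] = 0
(x ⊛ y)[1] = -9
(x ⊛ y)[2] = 6

x ⊛ y = [0, -9, 6]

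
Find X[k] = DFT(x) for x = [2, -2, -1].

X[k] = Σ(n=0 to 2) x[n] · ω_3^(nk)
where ω_3 = e^(-2πi/3)

Computing each X[k]:
X[0] = -1
X[1] = 3.5000+0.8660i
X[2] = 3.5000-0.8660i

X = [-1, 3.5000+0.8660i, 3.5000-0.8660i]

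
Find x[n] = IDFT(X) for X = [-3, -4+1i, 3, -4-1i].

x[n] = (1/4) Σ(k=0 to 3) X[k] · e^(2πikn/4)

Computing each x[n]:
x[0] = -2
x[1] = -2
x[2] = 2
x[3] = -1

x = [-2, -2, 2, -1]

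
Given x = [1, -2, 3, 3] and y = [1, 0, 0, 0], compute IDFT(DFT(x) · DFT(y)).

(x ⊛ y)[n] = Σ(m=0 to 3) x[m] · y[(n-m) mod 4]

Computing each output sample:
(x ⊛ y)[0] = 1
(x ⊛ y)[1] = -2
(x ⊛ y)[2] = 3
(x ⊛ y)[3] = 3

x ⊛ y = [1, -2, 3, 3]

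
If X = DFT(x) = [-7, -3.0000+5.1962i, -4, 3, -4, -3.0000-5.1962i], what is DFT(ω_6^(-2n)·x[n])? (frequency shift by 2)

Modulation property: DFT(ω_6^(-2n)·x[n]) = X[(k-2) mod 6], so circularly shift X by 2 positions.

X[k-2] = [-4, -3.0000-5.1962i, -7, -3.0000+5.1962i, -4, 3]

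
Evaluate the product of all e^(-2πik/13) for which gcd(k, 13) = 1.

The primitive 13th roots of unity are ω_13^k for k coprime to 13: k ∈ {1, 2, 3, 4, 5, 6, 7, 8, 9, 10, 11, 12}
Their product equals the constant term of the cyclotomic polynomial Φ_13(x) up to sign.
For n ≥ 3, the product of all primitive nth roots of unity is 1. (For n=1 it is 1; for n=2 it is -1.)

1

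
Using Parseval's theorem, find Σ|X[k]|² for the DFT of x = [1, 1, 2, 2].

Parseval: Σ|x[n]|² = (1/N)Σ|X[k]|², so Σ|X[k]|² = N·Σ|x[n]|² = 4·10.0000

Σ|X[k]|² = N·Σ|x[n]|² = 4·10.0000 = 40.0000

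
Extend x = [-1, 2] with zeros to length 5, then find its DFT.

Original 2-point DFT: [1, -3]
Zero-padded 5-point DFT provides frequency interpolation.

DFT_5([x, 0, ...]) = [1, -0.3820-1.9021i, -2.6180-1.1756i, -2.6180+1.1756i, -0.3820+1.9021i]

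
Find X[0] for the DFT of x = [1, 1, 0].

X[0] = Σ(n=0 to 2) x[n] · ω_3^0 = Σ x[n]
= (1) + (1) + (0)

X[0] = 2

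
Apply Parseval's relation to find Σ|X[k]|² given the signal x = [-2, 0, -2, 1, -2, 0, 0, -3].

Parseval: Σ|x[n]|² = (1/N)Σ|X[k]|², so Σ|X[k]|² = N·Σ|x[n]|² = 8·22.0000

Σ|X[k]|² = N·Σ|x[n]|² = 8·22.0000 = 176.0000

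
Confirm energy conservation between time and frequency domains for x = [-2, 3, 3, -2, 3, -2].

Time domain:
Σ|x[n]|² = |-2|² + |3|² + |3|² + |-2|² + |3|² + |-2|² = 39.0000

Frequency domain:
(1/6)Σ|X[k]|² = (1/6)(|3|² + |-2.5000-4.3301i|² + |-7.5000-4.3301i|² + |5|² + |-7.5000+4.3301i|² + |-2.5000+4.3301i|²) = (1/6)·234.0000 = 39.0000

Both sides agree, confirming Parseval's theorem.

Σ|x[n]|² = (1/N)Σ|X[k]|² = 39.0000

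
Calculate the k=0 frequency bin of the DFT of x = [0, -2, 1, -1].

X[0] = Σ(n=0 to 3) x[n] · ω_4^0 = Σ x[n]
= (0) + (-2) + (1) + (-1)

X[0] = -2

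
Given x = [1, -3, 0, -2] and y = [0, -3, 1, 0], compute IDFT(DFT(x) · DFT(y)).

(x ⊛ y)[n] = Σ(m=0 to 3) x[m] · y[(n-m) mod 4]

Computing each output sample:
(x ⊛ y)[0] = 6
(x ⊛ y)[1] = -5
(x ⊛ y)[2] = 10
(x ⊛ y)[3] = -3

x ⊛ y = [6, -5, 10, -3]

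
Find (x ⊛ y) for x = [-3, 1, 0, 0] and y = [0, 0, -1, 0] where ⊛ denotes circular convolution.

(x ⊛ y)[n] = Σ(m=0 to 3) x[m] · y[(n-m) mod 4]

Computing each output sample:
(x ⊛ y)[0] = 0
(x ⊛ y)[1] = 0
(x ⊛ y)[2] = 3
(x ⊛ y)[3] = -1

x ⊛ y = [0, 0, 3, -1]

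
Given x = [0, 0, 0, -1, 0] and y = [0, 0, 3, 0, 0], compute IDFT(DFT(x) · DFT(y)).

(x ⊛ y)[n] = Σ(m=0 to 4) x[m] · y[(n-m) mod 5]

Computing each output sample:
(x ⊛ y)[0] = -3
(x ⊛ y)[1] = 0
(x ⊛ y)[2] = 0
(x ⊛ y)[3] = 0
(x ⊛ y)[4] = 0

x ⊛ y = [-3, 0, 0, 0, 0]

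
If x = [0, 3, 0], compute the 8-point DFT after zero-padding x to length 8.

Original 3-point DFT: [3, -1.5000-2.5981i, -1.5000+2.5981i]
Zero-padded 8-point DFT provides frequency interpolation.

DFT_8([x, 0, ...]) = [3, 2.1213-2.1213i, -3i, -2.1213-2.1213i, -3, -2.1213+2.1213i, 3i, 2.1213+2.1213i]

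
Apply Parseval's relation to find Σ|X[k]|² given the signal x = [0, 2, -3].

Parseval: Σ|x[n]|² = (1/N)Σ|X[k]|², so Σ|X[k]|² = N·Σ|x[n]|² = 3·13.0000

Σ|X[k]|² = N·Σ|x[n]|² = 3·13.0000 = 39.0000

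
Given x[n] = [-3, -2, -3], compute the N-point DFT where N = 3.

X[k] = Σ(n=0 to 2) x[n] · ω_3^(nk)
where ω_3 = e^(-2πi/3)

Computing each X[k]:
X[0] = -8
X[1] = -0.5000-0.8660i
X[2] = -0.5000+0.8660i

X = [-8, -0.5000-0.8660i, -0.5000+0.8660i]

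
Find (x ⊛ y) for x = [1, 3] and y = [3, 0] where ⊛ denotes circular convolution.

(x ⊛ y)[n] = Σ(m=0 to 1) x[m] · y[(n-m) mod 2]

Computing each output sample:
(x ⊛ y)[0] = 3
(x ⊛ y)[1] = 9

x ⊛ y = [3, 9]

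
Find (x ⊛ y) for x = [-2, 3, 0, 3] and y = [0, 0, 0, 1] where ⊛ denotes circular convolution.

(x ⊛ y)[n] = Σ(m=0 to 3) x[m] · y[(n-m) mod 4]

Computing each output sample:
(x ⊛ y)[0] = 3
(x ⊛ y)[1] = 0
(x ⊛ y)[2] = 3
(x ⊛ y)[3] = -2

x ⊛ y = [3, 0, 3, -2]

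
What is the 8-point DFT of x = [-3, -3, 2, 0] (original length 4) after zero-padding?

Original 4-point DFT: [-4, -5+3i, 2, -5-3i]
Zero-padded 8-point DFT provides frequency interpolation.

DFT_8([x, 0, ...]) = [-4, -5.1213+0.1213i, -5+3i, -0.8787+4.1213i, 2, -0.8787-4.1213i, -5-3i, -5.1213-0.1213i]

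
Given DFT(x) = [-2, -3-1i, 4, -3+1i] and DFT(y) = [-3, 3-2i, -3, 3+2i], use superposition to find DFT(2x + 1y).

By linearity: DFT(2x + 1y) = 2·DFT(x) + 1·DFT(y)
= 2·[-2, -3-1i, 4, -3+1i] + 1·[-3, 3-2i, -3, 3+2i]

Computing element-wise:
Z[0] = 2·(-2) + 1·(-3) = -7
Z[1] = 2·(-3-1i) + 1·(3-2i) = -3-4i
Z[2] = 2·(4) + 1·(-3) = 5
Z[3] = 2·(-3+1i) + 1·(3+2i) = -3+4i

DFT(2x + 1y) = 2·X + 1·Y = [-7, -3-4i, 5, -3+4i]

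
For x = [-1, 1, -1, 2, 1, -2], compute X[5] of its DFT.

X[5] = Σ(n=0 to 5) x[n] · ω_6^(5n) where ω_6 = e^(-2πi/6)
= (-1)·ω_6^0 + (1)·ω_6^5 + (-1)·ω_6^10 + (2)·ω_6^15 + (1)·ω_6^20 + (-2)·ω_6^25

X[5] = -3.5000+0.8660i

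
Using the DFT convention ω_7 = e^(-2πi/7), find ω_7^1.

ω_7^1 = e^(-2πi·1/7)
= cos(-2π·1/7) + i·sin(-2π·1/7)
= cos(-2π/7) + i·sin(-2π/7)

ω_7^1 = cos(-2π/7) + i·sin(-2π/7) = 0.6235-0.7818i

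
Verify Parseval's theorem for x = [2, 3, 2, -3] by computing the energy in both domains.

Time domain:
Σ|x[n]|² = |2|² + |3|² + |2|² + |-3|² = 26.0000

Frequency domain:
(1/4)Σ|X[k]|² = (1/4)(|4|² + |-6i|² + |4|² + |6i|²) = (1/4)·104.0000 = 26.0000

Both sides agree, confirming Parseval's theorem.

Σ|x[n]|² = (1/N)Σ|X[k]|² = 26.0000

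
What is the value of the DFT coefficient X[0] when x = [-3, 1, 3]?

X[0] = Σ(n=0 to 2) x[n] · ω_3^0 = Σ x[n]
= (-3) + (1) + (3)

X[0] = 1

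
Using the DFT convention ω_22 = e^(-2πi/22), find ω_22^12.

ω_22^12 = e^(-2πi·12/22)
= cos(-2π·12/22) + i·sin(-2π·12/22)
= cos(-24π/22) + i·sin(-24π/22)

ω_22^12 = cos(-24π/22) + i·sin(-24π/22) = -0.9595+0.2817i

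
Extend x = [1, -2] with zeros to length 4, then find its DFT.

Original 2-point DFT: [-1, 3]
Zero-padded 4-point DFT provides frequency interpolation.

DFT_4([x, 0, ...]) = [-1, 1+2i, 3, 1-2i]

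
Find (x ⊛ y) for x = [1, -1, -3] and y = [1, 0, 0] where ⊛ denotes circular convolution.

(x ⊛ y)[n] = Σ(m=0 to 2) x[m] · y[(n-m) mod 3]

Computing each output sample:
(x ⊛ y)[0] = 1
(x ⊛ y)[1] = -1
(x ⊛ y)[2] = -3

x ⊛ y = [1, -1, -3]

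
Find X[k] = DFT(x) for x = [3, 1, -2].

X[k] = Σ(n=0 to 2) x[n] · ω_3^(nk)
where ω_3 = e^(-2πi/3)

Computing each X[k]:
X[0] = 2
X[1] = 3.5000-2.5981i
X[2] = 3.5000+2.5981i

X = [2, 3.5000-2.5981i, 3.5000+2.5981i]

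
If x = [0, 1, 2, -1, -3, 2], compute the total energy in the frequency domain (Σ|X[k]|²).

Parseval: Σ|x[n]|² = (1/N)Σ|X[k]|², so Σ|X[k]|² = N·Σ|x[n]|² = 6·19.0000

Σ|X[k]|² = N·Σ|x[n]|² = 6·19.0000 = 114.0000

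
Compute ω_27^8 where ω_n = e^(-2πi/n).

ω_27^8 = e^(-2πi·8/27)
= cos(-2π·8/27) + i·sin(-2π·8/27)
= cos(-16π/27) + i·sin(-16π/27)

ω_27^8 = cos(-16π/27) + i·sin(-16π/27) = -0.2868-0.9580i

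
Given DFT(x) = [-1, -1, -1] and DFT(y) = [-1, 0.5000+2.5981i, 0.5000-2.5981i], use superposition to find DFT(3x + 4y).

By linearity: DFT(3x + 4y) = 3·DFT(x) + 4·DFT(y)
= 3·[-1, -1, -1] + 4·[-1, 0.5000+2.5981i, 0.5000-2.5981i]

Computing element-wise:
Z[0] = 3·(-1) + 4·(-1) = -7
Z[1] = 3·(-1) + 4·(0.5000+2.5981i) = -1.0000+10.3924i
Z[2] = 3·(-1) + 4·(0.5000-2.5981i) = -1.0000-10.3924i

DFT(3x + 4y) = 3·X + 4·Y = [-7, -1.0000+10.3924i, -1.0000-10.3924i]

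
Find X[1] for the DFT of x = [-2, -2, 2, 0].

X[1] = Σ(n=0 to 3) x[n] · ω_4^(1n) where ω_4 = e^(-2πi/4)
= (-2)·ω_4^0 + (-2)·ω_4^1 + (2)·ω_4^2 + (0)·ω_4^3

X[1] = -4+2i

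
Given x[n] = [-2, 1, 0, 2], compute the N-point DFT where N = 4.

X[k] = Σ(n=0 to 3) x[n] · ω_4^(nk)
where ω_4 = e^(-2πi/4)

Computing each X[k]:
X[0] = 1
X[1] = -2+1i
X[2] = -5
X[3] = -2-1i

X = [1, -2+1i, -5, -2-1i]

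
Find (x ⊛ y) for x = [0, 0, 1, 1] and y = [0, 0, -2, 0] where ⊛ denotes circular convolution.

(x ⊛ y)[n] = Σ(m=0 to 3) x[m] · y[(n-m) mod 4]

Computing each output sample:
(x ⊛ y)[0] = -2
(x ⊛ y)[1] = -2
(x ⊛ y)[2] = 0
(x ⊛ y)[3] = 0

x ⊛ y = [-2, -2, 0, 0]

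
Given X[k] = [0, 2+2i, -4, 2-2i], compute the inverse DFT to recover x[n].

x[n] = (1/4) Σ(k=0 to 3) X[k] · e^(2πikn/4)

Computing each x[n]:
x[0] = 0
x[1] = 0
x[2] = -2
x[3] = 2

x = [0, 0, -2, 2]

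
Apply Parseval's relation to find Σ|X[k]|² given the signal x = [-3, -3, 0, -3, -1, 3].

Parseval: Σ|x[n]|² = (1/N)Σ|X[k]|², so Σ|X[k]|² = N·Σ|x[n]|² = 6·37.0000

Σ|X[k]|² = N·Σ|x[n]|² = 6·37.0000 = 222.0000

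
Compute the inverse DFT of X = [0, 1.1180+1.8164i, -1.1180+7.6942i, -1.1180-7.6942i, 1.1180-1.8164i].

x[n] = (1/5) Σ(k=0 to 4) X[k] · e^(2πikn/5)

Computing each x[n]:
x[0] = 0
x[1] = -2
x[2] = 2
x[3] = -3
x[4] = 3

x = [0, -2, 2, -3, 3]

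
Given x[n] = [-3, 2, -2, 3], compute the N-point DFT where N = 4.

X[k] = Σ(n=0 to 3) x[n] · ω_4^(nk)
where ω_4 = e^(-2πi/4)

Computing each X[k]:
X[0] = 0
X[1] = -1+1i
X[2] = -10
X[3] = -1-1i

X = [0, -1+1i, -10, -1-1i]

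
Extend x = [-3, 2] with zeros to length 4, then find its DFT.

Original 2-point DFT: [-1, -5]
Zero-padded 4-point DFT provides frequency interpolation.

DFT_4([x, 0, ...]) = [-1, -3-2i, -5, -3+2i]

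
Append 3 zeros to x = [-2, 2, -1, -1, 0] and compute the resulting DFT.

Original 5-point DFT: [-2, 0.2361-1.9021i, -4.2361-1.1756i, -4.2361+1.1756i, 0.2361+1.9021i]
Zero-padded 8-point DFT provides frequency interpolation.

DFT_8([x, 0, ...]) = [-2, 0.1213+0.2929i, -1-3i, -4.1213-1.7071i, -4, -4.1213+1.7071i, -1+3i, 0.1213-0.2929i]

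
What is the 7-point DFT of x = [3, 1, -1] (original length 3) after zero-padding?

Original 3-point DFT: [3, 3.0000-1.7321i, 3.0000+1.7321i]
Zero-padded 7-point DFT provides frequency interpolation.

DFT_7([x, 0, ...]) = [3, 3.8460+0.1931i, 3.6784-1.4088i, 1.4755-1.2157i, 1.4755+1.2157i, 3.6784+1.4088i, 3.8460-0.1931i]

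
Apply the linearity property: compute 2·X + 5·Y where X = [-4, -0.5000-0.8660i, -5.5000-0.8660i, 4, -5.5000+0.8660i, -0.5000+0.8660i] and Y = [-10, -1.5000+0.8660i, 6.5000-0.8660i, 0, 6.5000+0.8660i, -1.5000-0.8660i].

By linearity: DFT(2x + 5y) = 2·DFT(x) + 5·DFT(y)
= 2·[-4, -0.5000-0.8660i, -5.5000-0.8660i, 4, -5.5000+0.8660i, -0.5000+0.8660i] + 5·[-10, -1.5000+0.8660i, 6.5000-0.8660i, 0, 6.5000+0.8660i, -1.5000-0.8660i]

Computing element-wise:
Z[0] = 2·(-4) + 5·(-10) = -58
Z[1] = 2·(-0.5000-0.8660i) + 5·(-1.5000+0.8660i) = -8.5000+2.5980i
Z[2] = 2·(-5.5000-0.8660i) + 5·(6.5000-0.8660i) = 21.5000-6.0620i
Z[3] = 2·(4) + 5·(0) = 8
Z[4] = 2·(-5.5000+0.8660i) + 5·(6.5000+0.8660i) = 21.5000+6.0620i
Z[5] = 2·(-0.5000+0.8660i) + 5·(-1.5000-0.8660i) = -8.5000-2.5980i

DFT(2x + 5y) = 2·X + 5·Y = [-58, -8.5000+2.5980i, 21.5000-6.0620i, 8, 21.5000+6.0620i, -8.5000-2.5980i]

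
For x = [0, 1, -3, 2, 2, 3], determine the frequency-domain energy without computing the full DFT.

Parseval: Σ|x[n]|² = (1/N)Σ|X[k]|², so Σ|X[k]|² = N·Σ|x[n]|² = 6·27.0000

Σ|X[k]|² = N·Σ|x[n]|² = 6·27.0000 = 162.0000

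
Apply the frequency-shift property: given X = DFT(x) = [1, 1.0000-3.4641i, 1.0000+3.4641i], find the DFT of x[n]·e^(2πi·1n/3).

Modulation property: DFT(ω_3^(-1n)·x[n]) = X[(k-1) mod 3], so circularly shift X by 1 positions.

X[k-1] = [1.0000+3.4641i, 1, 1.0000-3.4641i]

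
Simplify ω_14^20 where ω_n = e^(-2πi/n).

Since ω_14^14 = 1, powers reduce modulo 14.
20 mod 14 = 6
So ω_14^20 = ω_14^6 = e^(-2πi·6/14)

ω_14^20 = ω_14^6 = -0.9010-0.4339i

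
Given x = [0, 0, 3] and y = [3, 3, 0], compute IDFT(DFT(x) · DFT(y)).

(x ⊛ y)[n] = Σ(m=0 to 2) x[m] · y[(n-m) mod 3]

Computing each output sample:
(x ⊛ y)[0] = 9
(x ⊛ y)[1] = 0
(x ⊛ y)[2] = 9

x ⊛ y = [9, 0, 9]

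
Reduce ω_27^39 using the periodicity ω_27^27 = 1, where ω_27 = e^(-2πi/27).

Since ω_27^27 = 1, powers reduce modulo 27.
39 mod 27 = 12
So ω_27^39 = ω_27^12 = e^(-2πi·12/27)

ω_27^39 = ω_27^12 = -0.9397-0.3420i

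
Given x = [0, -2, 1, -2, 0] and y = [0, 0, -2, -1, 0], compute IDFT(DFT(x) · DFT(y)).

(x ⊛ y)[n] = Σ(m=0 to 4) x[m] · y[(n-m) mod 5]

Computing each output sample:
(x ⊛ y)[0] = 3
(x ⊛ y)[1] = 2
(x ⊛ y)[2] = 0
(x ⊛ y)[3] = 4
(x ⊛ y)[4] = 0

x ⊛ y = [3, 2, 0, 4, 0]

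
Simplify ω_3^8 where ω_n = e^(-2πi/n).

Since ω_3^3 = 1, powers reduce modulo 3.
8 mod 3 = 2
So ω_3^8 = ω_3^2 = e^(-2πi·2/3)

ω_3^8 = ω_3^2 = -0.5000+0.8660i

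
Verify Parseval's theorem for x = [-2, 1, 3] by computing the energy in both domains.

Time domain:
Σ|x[n]|² = |-2|² + |1|² + |3|² = 14.0000

Frequency domain:
(1/3)Σ|X[k]|² = (1/3)(|2|² + |-4.0000+1.7321i|² + |-4.0000-1.7321i|²) = (1/3)·42.0000 = 14.0000

Both sides agree, confirming Parseval's theorem.

Σ|x[n]|² = (1/N)Σ|X[k]|² = 14.0000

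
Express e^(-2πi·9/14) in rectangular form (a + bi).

ω_14^9 = e^(-2πi·9/14)
= cos(-2π·9/14) + i·sin(-2π·9/14)
= cos(-18π/14) + i·sin(-18π/14)

ω_14^9 = cos(-18π/14) + i·sin(-18π/14) = -0.6235+0.7818i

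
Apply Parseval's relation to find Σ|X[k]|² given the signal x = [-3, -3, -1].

Parseval: Σ|x[n]|² = (1/N)Σ|X[k]|², so Σ|X[k]|² = N·Σ|x[n]|² = 3·19.0000

Σ|X[k]|² = N·Σ|x[n]|² = 3·19.0000 = 57.0000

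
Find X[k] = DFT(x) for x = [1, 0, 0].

X[k] = Σ(n=0 to 2) x[n] · ω_3^(nk)
where ω_3 = e^(-2πi/3)

Computing each X[k]:
X[0] = 1
X[1] = 1
X[2] = 1

X = [1, 1, 1]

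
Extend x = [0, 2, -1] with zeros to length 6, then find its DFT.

Original 3-point DFT: [1, -0.5000-2.5981i, -0.5000+2.5981i]
Zero-padded 6-point DFT provides frequency interpolation.

DFT_6([x, 0, ...]) = [1, 1.5000-0.8660i, -0.5000-2.5981i, -3, -0.5000+2.5981i, 1.5000+0.8660i]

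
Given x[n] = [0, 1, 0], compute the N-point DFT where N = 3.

X[k] = Σ(n=0 to 2) x[n] · ω_3^(nk)
where ω_3 = e^(-2πi/3)

Computing each X[k]:
X[0] = 1
X[1] = -0.5000-0.8660i
X[2] = -0.5000+0.8660i

X = [1, -0.5000-0.8660i, -0.5000+0.8660i]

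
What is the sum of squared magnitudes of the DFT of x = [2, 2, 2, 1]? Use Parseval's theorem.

Parseval: Σ|x[n]|² = (1/N)Σ|X[k]|², so Σ|X[k]|² = N·Σ|x[n]|² = 4·13.0000

Σ|X[k]|² = N·Σ|x[n]|² = 4·13.0000 = 52.0000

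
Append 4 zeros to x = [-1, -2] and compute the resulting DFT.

Original 2-point DFT: [-3, 1]
Zero-padded 6-point DFT provides frequency interpolation.

DFT_6([x, 0, ...]) = [-3, -2.0000+1.7321i, 1.7321i, 1, -1.7321i, -2.0000-1.7321i]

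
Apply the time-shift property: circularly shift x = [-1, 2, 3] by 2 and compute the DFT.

Time shift by 2: X_shifted[k] = ω_3^(2k) · X[k]
Shifted x = [2, 3, -1]

DFT(x[n-2]) = [4, 1.0000-3.4641i, 1.0000+3.4641i]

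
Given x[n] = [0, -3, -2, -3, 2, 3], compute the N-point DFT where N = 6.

X[k] = Σ(n=0 to 5) x[n] · ω_6^(nk)
where ω_6 = e^(-2πi/6)

Computing each X[k]:
X[0] = -3
X[1] = 3.0000+8.6603i
X[2] = -3.0000+1.7321i
X[3] = 3
X[4] = -3.0000-1.7321i
X[5] = 3.0000-8.6603i

X = [-3, 3.0000+8.6603i, -3.0000+1.7321i, 3, -3.0000-1.7321i, 3.0000-8.6603i]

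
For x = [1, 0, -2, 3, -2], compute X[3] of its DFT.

X[3] = Σ(n=0 to 4) x[n] · ω_5^(3n) where ω_5 = e^(-2πi/5)
= (1)·ω_5^0 + (0)·ω_5^3 + (-2)·ω_5^6 + (3)·ω_5^9 + (-2)·ω_5^12

X[3] = 2.9271+5.9309i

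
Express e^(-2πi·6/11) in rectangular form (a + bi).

ω_11^6 = e^(-2πi·6/11)
= cos(-2π·6/11) + i·sin(-2π·6/11)
= cos(-12π/11) + i·sin(-12π/11)

ω_11^6 = cos(-12π/11) + i·sin(-12π/11) = -0.9595+0.2817i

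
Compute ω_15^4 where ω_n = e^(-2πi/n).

ω_15^4 = e^(-2πi·4/15)
= cos(-2π·4/15) + i·sin(-2π·4/15)
= cos(-8π/15) + i·sin(-8π/15)

ω_15^4 = cos(-8π/15) + i·sin(-8π/15) = -0.1045-0.9945i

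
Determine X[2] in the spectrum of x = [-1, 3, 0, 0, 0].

X[2] = Σ(n=0 to 4) x[n] · ω_5^(2n) where ω_5 = e^(-2πi/5)
= (-1)·ω_5^0 + (3)·ω_5^2 + (0)·ω_5^4 + (0)·ω_5^6 + (0)·ω_5^8

X[2] = -3.4271-1.7634i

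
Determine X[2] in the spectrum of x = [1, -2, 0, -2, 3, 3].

X[2] = Σ(n=0 to 5) x[n] · ω_6^(2n) where ω_6 = e^(-2πi/6)
= (1)·ω_6^0 + (-2)·ω_6^2 + (0)·ω_6^4 + (-2)·ω_6^6 + (3)·ω_6^8 + (3)·ω_6^10

X[2] = -3.0000+1.7321i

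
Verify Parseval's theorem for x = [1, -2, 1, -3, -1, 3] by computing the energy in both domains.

Time domain:
Σ|x[n]|² = |1|² + |-2|² + |1|² + |-3|² + |-1|² + |3|² = 25.0000

Frequency domain:
(1/6)Σ|X[k]|² = (1/6)(|-1|² + |4.5000+2.5981i|² + |-2.5000+6.0622i|² + |3|² + |-2.5000-6.0622i|² + |4.5000-2.5981i|²) = (1/6)·150.0000 = 25.0000

Both sides agree, confirming Parseval's theorem.

Σ|x[n]|² = (1/N)Σ|X[k]|² = 25.0000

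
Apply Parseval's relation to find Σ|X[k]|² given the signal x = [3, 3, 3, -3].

Parseval: Σ|x[n]|² = (1/N)Σ|X[k]|², so Σ|X[k]|² = N·Σ|x[n]|² = 4·36.0000

Σ|X[k]|² = N·Σ|x[n]|² = 4·36.0000 = 144.0000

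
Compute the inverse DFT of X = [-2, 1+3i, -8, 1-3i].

x[n] = (1/4) Σ(k=0 to 3) X[k] · e^(2πikn/4)

Computing each x[n]:
x[0] = -2
x[1] = 0
x[2] = -3
x[3] = 3

x = [-2, 0, -3, 3]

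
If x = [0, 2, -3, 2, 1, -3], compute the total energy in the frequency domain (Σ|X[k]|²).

Parseval: Σ|x[n]|² = (1/N)Σ|X[k]|², so Σ|X[k]|² = N·Σ|x[n]|² = 6·27.0000

Σ|X[k]|² = N·Σ|x[n]|² = 6·27.0000 = 162.0000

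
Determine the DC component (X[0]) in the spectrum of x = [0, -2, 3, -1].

X[0] = Σ(n=0 to 3) x[n] · ω_4^0 = Σ x[n]
= (0) + (-2) + (3) + (-1)

X[0] = 0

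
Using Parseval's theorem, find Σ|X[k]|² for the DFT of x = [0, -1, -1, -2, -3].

Parseval: Σ|x[n]|² = (1/N)Σ|X[k]|², so Σ|X[k]|² = N·Σ|x[n]|² = 5·15.0000

Σ|X[k]|² = N·Σ|x[n]|² = 5·15.0000 = 75.0000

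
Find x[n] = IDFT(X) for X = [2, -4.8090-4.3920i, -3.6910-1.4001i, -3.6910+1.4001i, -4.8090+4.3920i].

x[n] = (1/5) Σ(k=0 to 4) X[k] · e^(2πikn/5)

Computing each x[n]:
x[0] = -3
x[1] = 3
x[2] = 2
x[3] = 1
x[4] = -1

x = [-3, 3, 2, 1, -1]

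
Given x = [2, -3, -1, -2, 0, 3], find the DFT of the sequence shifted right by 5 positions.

Time shift by 5: X_shifted[k] = ω_6^(5k) · X[k]
Shifted x = [-3, -1, -2, 0, 3, 2]

DFT(x[n-5]) = [-1, -3.0000+6.9282i, -4.0000-1.7321i, -3, -4.0000+1.7321i, -3.0000-6.9282i]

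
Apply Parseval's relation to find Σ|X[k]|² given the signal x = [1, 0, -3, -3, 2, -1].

Parseval: Σ|x[n]|² = (1/N)Σ|X[k]|², so Σ|X[k]|² = N·Σ|x[n]|² = 6·24.0000

Σ|X[k]|² = N·Σ|x[n]|² = 6·24.0000 = 144.0000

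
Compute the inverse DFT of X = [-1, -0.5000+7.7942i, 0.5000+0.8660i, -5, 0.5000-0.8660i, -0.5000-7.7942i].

x[n] = (1/6) Σ(k=0 to 5) X[k] · e^(2πikn/6)

Computing each x[n]:
x[0] = -1
x[1] = -2
x[2] = -3
x[3] = 1
x[4] = 1
x[5] = 3

x = [-1, -2, -3, 1, 1, 3]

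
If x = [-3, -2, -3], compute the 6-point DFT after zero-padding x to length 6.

Original 3-point DFT: [-8, -0.5000-0.8660i, -0.5000+0.8660i]
Zero-padded 6-point DFT provides frequency interpolation.

DFT_6([x, 0, ...]) = [-8, -2.5000+4.3301i, -0.5000-0.8660i, -4, -0.5000+0.8660i, -2.5000-4.3301i]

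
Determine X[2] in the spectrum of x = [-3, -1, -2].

X[2] = Σ(n=0 to 2) x[n] · ω_3^(2n) where ω_3 = e^(-2πi/3)
= (-3)·ω_3^0 + (-1)·ω_3^2 + (-2)·ω_3^4

X[2] = -1.5000+0.8660i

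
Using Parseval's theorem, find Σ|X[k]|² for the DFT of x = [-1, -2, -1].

Parseval: Σ|x[n]|² = (1/N)Σ|X[k]|², so Σ|X[k]|² = N·Σ|x[n]|² = 3·6.0000

Σ|X[k]|² = N·Σ|x[n]|² = 3·6.0000 = 18.0000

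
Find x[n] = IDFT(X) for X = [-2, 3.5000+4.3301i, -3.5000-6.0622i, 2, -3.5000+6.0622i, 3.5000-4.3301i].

x[n] = (1/6) Σ(k=0 to 5) X[k] · e^(2πikn/6)

Computing each x[n]:
x[0] = 0
x[1] = 1
x[2] = -3
x[3] = -3
x[4] = 3
x[5] = 0

x = [0, 1, -3, -3, 3, 0]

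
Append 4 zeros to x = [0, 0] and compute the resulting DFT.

Original 2-point DFT: [0, 0]
Zero-padded 6-point DFT provides frequency interpolation.

DFT_6([x, 0, ...]) = [0, 0, 0, 0, 0, 0]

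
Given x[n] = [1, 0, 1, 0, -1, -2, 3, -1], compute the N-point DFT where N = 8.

X[k] = Σ(n=0 to 7) x[n] · ω_8^(nk)
where ω_8 = e^(-2πi/8)

Computing each X[k]:
X[0] = 1
X[1] = 2.7071-0.1213i
X[2] = -4+1i
X[3] = 1.2929-4.1213i
X[4] = 7
X[5] = 1.2929+4.1213i
X[6] = -4-1i
X[7] = 2.7071+0.1213i

X = [1, 2.7071-0.1213i, -4+1i, 1.2929-4.1213i, 7, 1.2929+4.1213i, -4-1i, 2.7071+0.1213i]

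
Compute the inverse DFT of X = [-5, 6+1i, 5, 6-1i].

x[n] = (1/4) Σ(k=0 to 3) X[k] · e^(2πikn/4)

Computing each x[n]:
x[0] = 3
x[1] = -3
x[2] = -3
x[3] = -2

x = [3, -3, -3, -2]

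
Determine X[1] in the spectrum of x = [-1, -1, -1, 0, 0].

X[1] = Σ(n=0 to 4) x[n] · ω_5^(1n) where ω_5 = e^(-2πi/5)
= (-1)·ω_5^0 + (-1)·ω_5^1 + (-1)·ω_5^2 + (0)·ω_5^3 + (0)·ω_5^4

X[1] = -0.5000+1.5388i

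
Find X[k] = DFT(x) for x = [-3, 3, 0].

X[k] = Σ(n=0 to 2) x[n] · ω_3^(nk)
where ω_3 = e^(-2πi/3)

Computing each X[k]:
X[0] = 0
X[1] = -4.5000-2.5981i
X[2] = -4.5000+2.5981i

X = [0, -4.5000-2.5981i, -4.5000+2.5981i]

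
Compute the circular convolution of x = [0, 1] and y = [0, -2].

(x ⊛ y)[n] = Σ(m=0 to 1) x[m] · y[(n-m) mod 2]

Computing each output sample:
(x ⊛ y)[0] = -2
(x ⊛ y)[1] = 0

x ⊛ y = [-2, 0]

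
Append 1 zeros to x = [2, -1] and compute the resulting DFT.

Original 2-point DFT: [1, 3]
Zero-padded 3-point DFT provides frequency interpolation.

DFT_3([x, 0, ...]) = [1, 2.5000+0.8660i, 2.5000-0.8660i]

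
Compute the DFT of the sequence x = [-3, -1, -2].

X[k] = Σ(n=0 to 2) x[n] · ω_3^(nk)
where ω_3 = e^(-2πi/3)

Computing each X[k]:
X[0] = -6
X[1] = -1.5000-0.8660i
X[2] = -1.5000+0.8660i

X = [-6, -1.5000-0.8660i, -1.5000+0.8660i]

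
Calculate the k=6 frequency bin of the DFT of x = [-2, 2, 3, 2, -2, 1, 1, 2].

X[6] = Σ(n=0 to 7) x[n] · ω_8^(6n) where ω_8 = e^(-2πi/8)
= (-2)·ω_8^0 + (2)·ω_8^6 + (3)·ω_8^12 + (2)·ω_8^18 + (-2)·ω_8^24 + (1)·ω_8^30 + (1)·ω_8^36 + (2)·ω_8^42

X[6] = -8-1i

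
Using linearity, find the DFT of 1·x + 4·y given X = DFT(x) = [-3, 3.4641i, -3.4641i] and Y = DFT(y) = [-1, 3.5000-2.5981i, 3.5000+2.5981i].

By linearity: DFT(1x + 4y) = 1·DFT(x) + 4·DFT(y)
= 1·[-3, 3.4641i, -3.4641i] + 4·[-1, 3.5000-2.5981i, 3.5000+2.5981i]

Computing element-wise:
Z[0] = 1·(-3) + 4·(-1) = -7
Z[1] = 1·(3.4641i) + 4·(3.5000-2.5981i) = 14.0000-6.9283i
Z[2] = 1·(-3.4641i) + 4·(3.5000+2.5981i) = 14.0000+6.9283i

DFT(1x + 4y) = 1·X + 4·Y = [-7, 14.0000-6.9283i, 14.0000+6.9283i]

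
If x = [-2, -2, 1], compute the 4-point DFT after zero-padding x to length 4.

Original 3-point DFT: [-3, -1.5000+2.5981i, -1.5000-2.5981i]
Zero-padded 4-point DFT provides frequency interpolation.

DFT_4([x, 0, ...]) = [-3, -3+2i, 1, -3-2i]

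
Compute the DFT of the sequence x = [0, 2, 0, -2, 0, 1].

X[k] = Σ(n=0 to 5) x[n] · ω_6^(nk)
where ω_6 = e^(-2πi/6)

Computing each X[k]:
X[0] = 1
X[1] = 3.5000-0.8660i
X[2] = -3.5000-0.8660i
X[3] = -1
X[4] = -3.5000+0.8660i
X[5] = 3.5000+0.8660i

X = [1, 3.5000-0.8660i, -3.5000-0.8660i, -1, -3.5000+0.8660i, 3.5000+0.8660i]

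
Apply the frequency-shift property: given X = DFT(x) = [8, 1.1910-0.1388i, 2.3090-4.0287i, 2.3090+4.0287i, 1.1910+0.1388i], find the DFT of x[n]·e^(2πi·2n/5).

Modulation property: DFT(ω_5^(-2n)·x[n]) = X[(k-2) mod 5], so circularly shift X by 2 positions.

X[k-2] = [2.3090+4.0287i, 1.1910+0.1388i, 8, 1.1910-0.1388i, 2.3090-4.0287i]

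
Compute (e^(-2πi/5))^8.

Since ω_5^5 = 1, powers reduce modulo 5.
8 mod 5 = 3
So ω_5^8 = ω_5^3 = e^(-2πi·3/5)

ω_5^8 = ω_5^3 = -0.8090+0.5878i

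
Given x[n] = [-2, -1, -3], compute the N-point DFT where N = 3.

X[k] = Σ(n=0 to 2) x[n] · ω_3^(nk)
where ω_3 = e^(-2πi/3)

Computing each X[k]:
X[0] = -6
X[1] = -1.7321i
X[2] = 1.7321i

X = [-6, -1.7321i, 1.7321i]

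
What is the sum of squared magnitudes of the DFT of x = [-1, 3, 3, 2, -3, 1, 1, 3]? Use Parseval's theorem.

Parseval: Σ|x[n]|² = (1/N)Σ|X[k]|², so Σ|X[k]|² = N·Σ|x[n]|² = 8·43.0000

Σ|X[k]|² = N·Σ|x[n]|² = 8·43.0000 = 344.0000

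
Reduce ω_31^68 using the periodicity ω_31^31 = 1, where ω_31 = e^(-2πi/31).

Since ω_31^31 = 1, powers reduce modulo 31.
68 mod 31 = 6
So ω_31^68 = ω_31^6 = e^(-2πi·6/31)

ω_31^68 = ω_31^6 = 0.3473-0.9378i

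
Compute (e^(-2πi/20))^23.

Since ω_20^20 = 1, powers reduce modulo 20.
23 mod 20 = 3
So ω_20^23 = ω_20^3 = e^(-2πi·3/20)

ω_20^23 = ω_20^3 = 0.5878-0.8090i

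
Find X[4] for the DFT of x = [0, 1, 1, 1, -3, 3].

X[4] = Σ(n=0 to 5) x[n] · ω_6^(4n) where ω_6 = e^(-2πi/6)
= (0)·ω_6^0 + (1)·ω_6^4 + (1)·ω_6^8 + (1)·ω_6^12 + (-3)·ω_6^16 + (3)·ω_6^20

X[4] = -5.1962i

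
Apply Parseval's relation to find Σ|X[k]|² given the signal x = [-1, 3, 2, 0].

Parseval: Σ|x[n]|² = (1/N)Σ|X[k]|², so Σ|X[k]|² = N·Σ|x[n]|² = 4·14.0000

Σ|X[k]|² = N·Σ|x[n]|² = 4·14.0000 = 56.0000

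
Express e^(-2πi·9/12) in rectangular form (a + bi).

ω_12^9 = e^(-2πi·9/12)
= cos(-2π·9/12) + i·sin(-2π·9/12)
= cos(-18π/12) + i·sin(-18π/12)

ω_12^9 = cos(-18π/12) + i·sin(-18π/12) = 1i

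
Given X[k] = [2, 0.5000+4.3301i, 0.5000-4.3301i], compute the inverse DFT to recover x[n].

x[n] = (1/3) Σ(k=0 to 2) X[k] · e^(2πikn/3)

Computing each x[n]:
x[0] = 1
x[1] = -2
x[2] = 3

x = [1, -2, 3]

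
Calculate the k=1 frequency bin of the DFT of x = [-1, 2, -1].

X[1] = Σ(n=0 to 2) x[n] · ω_3^(1n) where ω_3 = e^(-2πi/3)
= (-1)·ω_3^0 + (2)·ω_3^1 + (-1)·ω_3^2

X[1] = -1.5000-2.5981i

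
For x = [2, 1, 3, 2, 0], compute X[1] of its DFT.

X[1] = Σ(n=0 to 4) x[n] · ω_5^(1n) where ω_5 = e^(-2πi/5)
= (2)·ω_5^0 + (1)·ω_5^1 + (3)·ω_5^2 + (2)·ω_5^3 + (0)·ω_5^4

X[1] = -1.7361-1.5388i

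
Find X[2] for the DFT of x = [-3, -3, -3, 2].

X[2] = Σ(n=0 to 3) x[n] · ω_4^(2n) where ω_4 = e^(-2πi/4)
= (-3)·ω_4^0 + (-3)·ω_4^2 + (-3)·ω_4^4 + (2)·ω_4^6

X[2] = -5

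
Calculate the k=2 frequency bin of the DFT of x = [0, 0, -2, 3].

X[2] = Σ(n=0 to 3) x[n] · ω_4^(2n) where ω_4 = e^(-2πi/4)
= (0)·ω_4^0 + (0)·ω_4^2 + (-2)·ω_4^4 + (3)·ω_4^6

X[2] = -5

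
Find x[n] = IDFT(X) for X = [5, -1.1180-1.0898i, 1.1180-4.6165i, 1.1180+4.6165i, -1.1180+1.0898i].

x[n] = (1/5) Σ(k=0 to 4) X[k] · e^(2πikn/5)

Computing each x[n]:
x[0] = 1
x[1] = 2
x[2] = 0
x[3] = 3
x[4] = -1

x = [1, 2, 0, 3, -1]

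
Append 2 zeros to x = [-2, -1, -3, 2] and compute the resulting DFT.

Original 4-point DFT: [-4, 1+3i, -6, 1-3i]
Zero-padded 6-point DFT provides frequency interpolation.

DFT_6([x, 0, ...]) = [-4, -3.0000+3.4641i, 2.0000-1.7321i, -6, 2.0000+1.7321i, -3.0000-3.4641i]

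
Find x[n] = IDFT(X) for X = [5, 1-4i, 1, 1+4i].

x[n] = (1/4) Σ(k=0 to 3) X[k] · e^(2πikn/4)

Computing each x[n]:
x[0] = 2
x[1] = 3
x[2] = 1
x[3] = -1

x = [2, 3, 1, -1]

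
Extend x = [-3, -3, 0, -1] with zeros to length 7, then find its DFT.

Original 4-point DFT: [-7, -3+2i, 1, -3-2i]
Zero-padded 7-point DFT provides frequency interpolation.

DFT_7([x, 0, ...]) = [-7, -3.9695+2.7794i, -2.9559+2.1430i, -0.0746+2.2766i, -0.0746-2.2766i, -2.9559-2.1430i, -3.9695-2.7794i]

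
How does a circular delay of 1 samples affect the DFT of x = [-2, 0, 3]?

Time shift by 1: X_shifted[k] = ω_3^(1k) · X[k]
Shifted x = [3, -2, 0]

DFT(x[n-1]) = [1, 4.0000+1.7321i, 4.0000-1.7321i]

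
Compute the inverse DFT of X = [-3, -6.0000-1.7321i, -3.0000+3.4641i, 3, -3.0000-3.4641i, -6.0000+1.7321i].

x[n] = (1/6) Σ(k=0 to 5) X[k] · e^(2πikn/6)

Computing each x[n]:
x[0] = -3
x[1] = -2
x[2] = 3
x[3] = 0
x[4] = 0
x[5] = -1

x = [-3, -2, 3, 0, 0, -1]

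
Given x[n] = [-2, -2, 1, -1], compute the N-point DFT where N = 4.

X[k] = Σ(n=0 to 3) x[n] · ω_4^(nk)
where ω_4 = e^(-2πi/4)

Computing each X[k]:
X[0] = -4
X[1] = -3+1i
X[2] = 2
X[3] = -3-1i

X = [-4, -3+1i, 2, -3-1i]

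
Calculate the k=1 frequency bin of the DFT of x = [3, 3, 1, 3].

X[1] = Σ(n=0 to 3) x[n] · ω_4^(1n) where ω_4 = e^(-2πi/4)
= (3)·ω_4^0 + (3)·ω_4^1 + (1)·ω_4^2 + (3)·ω_4^3

X[1] = 2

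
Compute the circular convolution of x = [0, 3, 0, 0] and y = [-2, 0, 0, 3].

(x ⊛ y)[n] = Σ(m=0 to 3) x[m] · y[(n-m) mod 4]

Computing each output sample:
(x ⊛ y)[0] = 9
(x ⊛ y)[1] = -6
(x ⊛ y)[2] = 0
(x ⊛ y)[3] = 0

x ⊛ y = [9, -6, 0, 0]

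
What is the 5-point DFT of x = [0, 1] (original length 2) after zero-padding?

Original 2-point DFT: [1, -1]
Zero-padded 5-point DFT provides frequency interpolation.

DFT_5([x, 0, ...]) = [1, 0.3090-0.9511i, -0.8090-0.5878i, -0.8090+0.5878i, 0.3090+0.9511i]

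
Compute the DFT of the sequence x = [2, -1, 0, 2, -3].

X[k] = Σ(n=0 to 4) x[n] · ω_5^(nk)
where ω_5 = e^(-2πi/5)

Computing each X[k]:
X[0] = 0
X[1] = -0.8541-0.7265i
X[2] = 5.8541-3.0777i
X[3] = 5.8541+3.0777i
X[4] = -0.8541+0.7265i

X = [0, -0.8541-0.7265i, 5.8541-3.0777i, 5.8541+3.0777i, -0.8541+0.7265i]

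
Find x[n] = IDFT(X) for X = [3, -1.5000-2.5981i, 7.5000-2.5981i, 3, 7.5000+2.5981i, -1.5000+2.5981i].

x[n] = (1/6) Σ(k=0 to 5) X[k] · e^(2πikn/6)

Computing each x[n]:
x[0] = 3
x[1] = 0
x[2] = 0
x[3] = 3
x[4] = 0
x[5] = -3

x = [3, 0, 0, 3, 0, -3]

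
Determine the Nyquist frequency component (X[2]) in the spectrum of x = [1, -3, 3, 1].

X[2] = Σ(n=0 to 3) x[n] · ω_4^(2n) where ω_4 = e^(-2πi/4)
= (1)·ω_4^0 + (-3)·ω_4^2 + (3)·ω_4^4 + (1)·ω_4^6

X[2] = 6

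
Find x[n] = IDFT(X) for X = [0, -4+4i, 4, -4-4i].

x[n] = (1/4) Σ(k=0 to 3) X[k] · e^(2πikn/4)

Computing each x[n]:
x[0] = -1
x[1] = -3
x[2] = 3
x[3] = 1

x = [-1, -3, 3, 1]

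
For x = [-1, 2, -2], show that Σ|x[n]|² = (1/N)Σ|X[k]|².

Time domain:
Σ|x[n]|² = |-1|² + |2|² + |-2|² = 9.0000

Frequency domain:
(1/3)Σ|X[k]|² = (1/3)(|-1|² + |-1.0000-3.4641i|² + |-1.0000+3.4641i|²) = (1/3)·27.0000 = 9.0000

Both sides agree, confirming Parseval's theorem.

Σ|x[n]|² = (1/N)Σ|X[k]|² = 9.0000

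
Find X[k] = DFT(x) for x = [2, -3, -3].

X[k] = Σ(n=0 to 2) x[n] · ω_3^(nk)
where ω_3 = e^(-2πi/3)

Computing each X[k]:
X[0] = -4
X[1] = 5
X[2] = 5

X = [-4, 5, 5]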